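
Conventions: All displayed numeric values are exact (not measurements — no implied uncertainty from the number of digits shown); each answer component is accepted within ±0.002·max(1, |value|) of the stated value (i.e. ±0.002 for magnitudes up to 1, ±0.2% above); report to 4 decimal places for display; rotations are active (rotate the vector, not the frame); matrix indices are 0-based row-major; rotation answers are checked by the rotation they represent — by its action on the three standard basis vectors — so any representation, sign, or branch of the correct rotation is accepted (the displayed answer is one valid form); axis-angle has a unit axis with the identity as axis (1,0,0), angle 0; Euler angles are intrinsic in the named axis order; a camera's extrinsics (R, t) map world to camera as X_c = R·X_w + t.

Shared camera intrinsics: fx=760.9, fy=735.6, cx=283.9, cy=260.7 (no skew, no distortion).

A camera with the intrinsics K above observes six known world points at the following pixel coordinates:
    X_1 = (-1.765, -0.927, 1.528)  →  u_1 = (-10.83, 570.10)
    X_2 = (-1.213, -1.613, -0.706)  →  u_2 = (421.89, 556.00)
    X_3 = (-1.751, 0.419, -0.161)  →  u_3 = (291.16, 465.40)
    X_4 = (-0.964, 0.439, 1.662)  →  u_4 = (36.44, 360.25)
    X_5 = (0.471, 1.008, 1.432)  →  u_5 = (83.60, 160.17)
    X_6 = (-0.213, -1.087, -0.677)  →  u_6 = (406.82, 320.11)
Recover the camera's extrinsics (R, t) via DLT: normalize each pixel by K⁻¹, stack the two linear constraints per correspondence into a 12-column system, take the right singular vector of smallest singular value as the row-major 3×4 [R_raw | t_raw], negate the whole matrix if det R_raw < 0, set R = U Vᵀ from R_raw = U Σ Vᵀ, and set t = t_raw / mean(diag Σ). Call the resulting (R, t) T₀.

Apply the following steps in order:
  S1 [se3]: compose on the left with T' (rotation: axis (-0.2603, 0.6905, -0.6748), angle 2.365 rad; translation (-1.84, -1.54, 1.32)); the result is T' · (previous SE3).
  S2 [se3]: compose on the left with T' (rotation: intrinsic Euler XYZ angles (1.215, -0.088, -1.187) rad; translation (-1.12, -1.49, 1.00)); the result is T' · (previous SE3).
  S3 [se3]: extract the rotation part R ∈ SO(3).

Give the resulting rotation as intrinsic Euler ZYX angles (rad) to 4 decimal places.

rotation (euler_zyx) = (-1.8324, -0.6385, -1.7385)

source (pnp_recover): camera pose = R=[0.0198 -0.0083 -0.9998; -0.9838 -0.1785 -0.0180; -0.1783 0.9839 -0.0117], t=(-0.0700, -0.1100, 4.8103)
after S1 (compose_se3): R=[-0.3142 0.7478 0.5849; -0.0076 -0.6180 0.7861; 0.9493 0.2425 0.1999], t=(1.9596, -4.4594, 1.7629)
after S2 (compose_se3): R=[-0.2077 -0.3132 0.9267; -0.7757 -0.5245 -0.3511; 0.5960 -0.7917 -0.1341], t=(-4.6630, -4.0705, -1.7609)
after S3 (rot_of_se3): [-0.2077 -0.3132 0.9267; -0.7757 -0.5245 -0.3511; 0.5960 -0.7917 -0.1341]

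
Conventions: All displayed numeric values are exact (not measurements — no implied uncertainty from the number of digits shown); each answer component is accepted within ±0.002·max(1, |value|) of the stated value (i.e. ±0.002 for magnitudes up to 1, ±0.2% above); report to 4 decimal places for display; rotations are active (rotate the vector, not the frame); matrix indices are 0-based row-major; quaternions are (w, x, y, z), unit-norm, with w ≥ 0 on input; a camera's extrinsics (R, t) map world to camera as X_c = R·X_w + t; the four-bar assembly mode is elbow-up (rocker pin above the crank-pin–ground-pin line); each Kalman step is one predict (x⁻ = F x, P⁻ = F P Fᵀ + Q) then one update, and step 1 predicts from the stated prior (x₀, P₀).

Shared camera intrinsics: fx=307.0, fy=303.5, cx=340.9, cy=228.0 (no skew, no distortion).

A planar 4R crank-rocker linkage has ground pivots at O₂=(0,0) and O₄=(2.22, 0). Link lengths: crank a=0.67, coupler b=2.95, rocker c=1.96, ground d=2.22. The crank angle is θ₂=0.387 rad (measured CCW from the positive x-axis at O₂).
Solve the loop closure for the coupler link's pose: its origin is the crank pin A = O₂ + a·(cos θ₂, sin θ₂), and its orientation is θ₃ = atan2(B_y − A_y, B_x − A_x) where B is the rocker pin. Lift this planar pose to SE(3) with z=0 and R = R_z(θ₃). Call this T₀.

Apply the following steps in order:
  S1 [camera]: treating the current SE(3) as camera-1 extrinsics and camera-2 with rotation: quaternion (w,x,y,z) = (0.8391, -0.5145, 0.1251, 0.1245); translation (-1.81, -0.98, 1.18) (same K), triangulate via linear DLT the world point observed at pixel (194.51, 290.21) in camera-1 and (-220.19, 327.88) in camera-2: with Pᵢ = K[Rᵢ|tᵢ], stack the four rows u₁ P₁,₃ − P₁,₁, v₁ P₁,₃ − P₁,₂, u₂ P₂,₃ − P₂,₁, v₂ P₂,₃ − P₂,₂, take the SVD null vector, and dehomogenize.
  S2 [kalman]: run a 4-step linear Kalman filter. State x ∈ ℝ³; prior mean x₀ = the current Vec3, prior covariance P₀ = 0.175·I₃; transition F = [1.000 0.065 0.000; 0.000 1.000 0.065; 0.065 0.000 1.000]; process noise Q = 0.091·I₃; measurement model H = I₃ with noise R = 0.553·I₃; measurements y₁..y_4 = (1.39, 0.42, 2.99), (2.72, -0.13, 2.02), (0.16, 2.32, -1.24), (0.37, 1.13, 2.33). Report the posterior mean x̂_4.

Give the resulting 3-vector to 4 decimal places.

source (fourbar_fk): coupler pose = R=[0.8707 -0.4918 0.0000; 0.4918 0.8707 0.0000; 0.0000 0.0000 1.0000], t=(0.6205, 0.2529, 0.0000)
after S1 (triangulate): (-1.1228, 0.6869, 1.4575)
after S2 (kf_track): (0.5580, 1.2120, 1.4306)

result = (0.5580, 1.2120, 1.4306)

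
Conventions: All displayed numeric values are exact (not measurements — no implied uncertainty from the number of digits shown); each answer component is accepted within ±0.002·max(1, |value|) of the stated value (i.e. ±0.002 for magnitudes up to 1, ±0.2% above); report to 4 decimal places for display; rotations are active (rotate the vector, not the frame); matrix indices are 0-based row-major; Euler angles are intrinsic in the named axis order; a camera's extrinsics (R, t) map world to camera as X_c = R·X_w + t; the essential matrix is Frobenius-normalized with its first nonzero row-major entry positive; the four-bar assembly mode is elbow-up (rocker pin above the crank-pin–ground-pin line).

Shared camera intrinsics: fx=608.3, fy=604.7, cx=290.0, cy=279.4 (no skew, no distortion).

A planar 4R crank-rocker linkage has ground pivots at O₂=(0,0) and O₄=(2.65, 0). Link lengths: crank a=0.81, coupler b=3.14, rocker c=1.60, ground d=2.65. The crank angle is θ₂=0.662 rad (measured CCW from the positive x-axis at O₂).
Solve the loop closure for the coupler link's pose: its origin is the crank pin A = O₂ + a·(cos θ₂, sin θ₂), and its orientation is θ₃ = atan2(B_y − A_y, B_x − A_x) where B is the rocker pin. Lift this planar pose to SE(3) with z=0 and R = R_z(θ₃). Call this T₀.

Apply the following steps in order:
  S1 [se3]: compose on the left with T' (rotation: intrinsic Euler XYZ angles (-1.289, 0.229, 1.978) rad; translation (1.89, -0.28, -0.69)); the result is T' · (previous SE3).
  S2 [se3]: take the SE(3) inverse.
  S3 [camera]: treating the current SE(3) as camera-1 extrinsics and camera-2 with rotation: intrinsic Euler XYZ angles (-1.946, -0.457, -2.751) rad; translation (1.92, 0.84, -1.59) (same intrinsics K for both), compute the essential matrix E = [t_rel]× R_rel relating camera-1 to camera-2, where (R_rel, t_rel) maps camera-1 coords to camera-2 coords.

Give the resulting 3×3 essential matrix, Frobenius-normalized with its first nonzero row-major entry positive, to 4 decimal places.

matrix = [0.1233 -0.2980 -0.0841; 0.4250 -0.2536 0.4853; 0.0578 -0.4971 -0.3975]

source (fourbar_fk): coupler pose = R=[0.9740 -0.2267 0.0000; 0.2267 0.9740 0.0000; 0.0000 0.0000 1.0000], t=(0.6389, 0.4979, 0.0000)
after S1 (compose_se3): R=[-0.5784 -0.7835 0.2270; 0.3532 0.0103 0.9355; -0.7353 0.6213 0.2708], t=(1.1983, -0.0168, -1.0193)
after S2 (invert_se3): R=[-0.5784 0.3532 -0.7353; -0.7835 0.0103 0.6213; 0.2270 0.9355 0.2708], t=(-0.0504, 1.5723, 0.0198)
after S3 (essential): [0.1233 -0.2980 -0.0841; 0.4250 -0.2536 0.4853; 0.0578 -0.4971 -0.3975]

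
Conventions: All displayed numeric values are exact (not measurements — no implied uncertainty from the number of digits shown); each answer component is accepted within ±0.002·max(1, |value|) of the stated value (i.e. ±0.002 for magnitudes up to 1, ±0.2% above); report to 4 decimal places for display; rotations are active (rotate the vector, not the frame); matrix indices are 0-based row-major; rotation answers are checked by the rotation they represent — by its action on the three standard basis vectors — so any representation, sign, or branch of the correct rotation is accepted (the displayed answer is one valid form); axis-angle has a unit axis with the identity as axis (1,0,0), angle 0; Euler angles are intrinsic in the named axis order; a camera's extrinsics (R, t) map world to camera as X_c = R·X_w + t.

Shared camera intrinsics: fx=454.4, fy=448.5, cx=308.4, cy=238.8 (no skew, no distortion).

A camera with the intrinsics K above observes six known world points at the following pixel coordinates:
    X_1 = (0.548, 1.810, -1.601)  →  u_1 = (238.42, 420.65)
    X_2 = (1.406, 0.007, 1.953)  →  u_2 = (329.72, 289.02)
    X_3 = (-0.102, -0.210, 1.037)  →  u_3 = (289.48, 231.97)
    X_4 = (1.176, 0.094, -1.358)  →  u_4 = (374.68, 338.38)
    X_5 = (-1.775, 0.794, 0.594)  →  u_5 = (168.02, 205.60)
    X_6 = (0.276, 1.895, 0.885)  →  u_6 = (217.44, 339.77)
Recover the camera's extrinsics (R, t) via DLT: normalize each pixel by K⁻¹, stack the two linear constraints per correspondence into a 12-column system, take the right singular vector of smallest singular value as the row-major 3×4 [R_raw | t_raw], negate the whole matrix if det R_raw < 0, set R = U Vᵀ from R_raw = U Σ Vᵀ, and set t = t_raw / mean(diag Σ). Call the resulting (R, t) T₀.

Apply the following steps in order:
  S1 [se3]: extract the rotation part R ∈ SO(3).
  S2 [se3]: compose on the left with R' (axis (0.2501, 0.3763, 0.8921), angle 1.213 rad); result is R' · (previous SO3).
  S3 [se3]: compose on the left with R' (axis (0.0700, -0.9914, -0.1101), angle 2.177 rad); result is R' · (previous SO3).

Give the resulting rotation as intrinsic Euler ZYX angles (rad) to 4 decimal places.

rotation (euler_zyx) = (1.7841, 0.1059, -1.6911)

source (pnp_recover): camera pose = R=[0.6962 -0.6937 -0.1847; 0.6886 0.7180 -0.1010; 0.2027 -0.0568 0.9776], t=(-0.2001, 0.2099, 6.6100)
after S1 (rot_of_se3): [0.6962 -0.6937 -0.1847; 0.6886 0.7180 -0.1010; 0.2027 -0.0568 0.9776]
after S2 (compose_so3): [-0.1604 -0.8555 0.4924; 0.9256 -0.3036 -0.2260; 0.3428 0.4195 0.8405]
after S3 (compose_so3): [-0.2105 0.1395 -0.9676; 0.9719 -0.0771 -0.2225; -0.1057 -0.9872 -0.1193]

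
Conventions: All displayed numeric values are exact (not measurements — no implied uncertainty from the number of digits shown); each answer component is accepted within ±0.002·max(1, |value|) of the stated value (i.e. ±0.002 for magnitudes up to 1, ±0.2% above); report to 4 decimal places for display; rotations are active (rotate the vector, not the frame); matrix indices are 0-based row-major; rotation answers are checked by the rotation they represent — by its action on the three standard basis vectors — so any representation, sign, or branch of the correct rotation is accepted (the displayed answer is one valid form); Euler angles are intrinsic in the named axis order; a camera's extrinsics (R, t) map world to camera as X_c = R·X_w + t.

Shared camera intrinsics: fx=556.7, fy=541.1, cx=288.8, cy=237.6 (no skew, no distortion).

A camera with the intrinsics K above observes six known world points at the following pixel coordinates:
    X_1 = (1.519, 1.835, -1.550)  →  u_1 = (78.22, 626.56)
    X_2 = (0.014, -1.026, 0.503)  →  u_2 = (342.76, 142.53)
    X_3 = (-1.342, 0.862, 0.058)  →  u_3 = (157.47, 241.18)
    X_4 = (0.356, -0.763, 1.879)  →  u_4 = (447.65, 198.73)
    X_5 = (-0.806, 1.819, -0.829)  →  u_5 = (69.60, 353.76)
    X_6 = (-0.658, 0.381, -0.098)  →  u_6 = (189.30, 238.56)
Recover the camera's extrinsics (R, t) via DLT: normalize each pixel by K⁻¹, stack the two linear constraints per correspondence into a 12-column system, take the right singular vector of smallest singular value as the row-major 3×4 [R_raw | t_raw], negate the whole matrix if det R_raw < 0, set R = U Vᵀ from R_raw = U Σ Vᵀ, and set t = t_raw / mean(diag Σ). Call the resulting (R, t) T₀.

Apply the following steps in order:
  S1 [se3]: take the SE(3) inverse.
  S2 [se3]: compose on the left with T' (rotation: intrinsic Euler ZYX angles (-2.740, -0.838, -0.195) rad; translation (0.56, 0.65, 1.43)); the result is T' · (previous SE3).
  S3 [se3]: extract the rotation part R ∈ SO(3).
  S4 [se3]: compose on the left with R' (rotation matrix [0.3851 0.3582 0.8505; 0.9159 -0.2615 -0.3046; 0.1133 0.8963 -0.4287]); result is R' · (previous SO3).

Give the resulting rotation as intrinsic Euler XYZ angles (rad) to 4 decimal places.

rotation (euler_xyz) = (-1.5666, 0.2857, 0.1370)

source (pnp_recover): camera pose = R=[0.5734 -0.3776 0.7270; 0.5466 0.8374 0.0038; -0.6102 0.3952 0.6866], t=(-0.3200, 0.0500, 4.6200)
after S1 (invert_se3): R=[0.5734 0.5466 -0.6102; -0.3776 0.8374 0.3952; 0.7270 0.0038 0.6866], t=(2.9754, -1.9888, -2.9396)
after S2 (compose_se3): R=[0.0952 -0.1236 0.9877; 0.2898 -0.9458 -0.1463; 0.9523 0.3002 -0.0542], t=(-3.9668, 1.4661, 1.9703)
after S3 (rot_of_se3): [0.0952 -0.1236 0.9877; 0.2898 -0.9458 -0.1463; 0.9523 0.3002 -0.0542]
after S4 (compose_so3): [0.9505 -0.1310 0.2818; -0.2786 0.0426 0.9595; -0.1377 -0.9905 0.0040]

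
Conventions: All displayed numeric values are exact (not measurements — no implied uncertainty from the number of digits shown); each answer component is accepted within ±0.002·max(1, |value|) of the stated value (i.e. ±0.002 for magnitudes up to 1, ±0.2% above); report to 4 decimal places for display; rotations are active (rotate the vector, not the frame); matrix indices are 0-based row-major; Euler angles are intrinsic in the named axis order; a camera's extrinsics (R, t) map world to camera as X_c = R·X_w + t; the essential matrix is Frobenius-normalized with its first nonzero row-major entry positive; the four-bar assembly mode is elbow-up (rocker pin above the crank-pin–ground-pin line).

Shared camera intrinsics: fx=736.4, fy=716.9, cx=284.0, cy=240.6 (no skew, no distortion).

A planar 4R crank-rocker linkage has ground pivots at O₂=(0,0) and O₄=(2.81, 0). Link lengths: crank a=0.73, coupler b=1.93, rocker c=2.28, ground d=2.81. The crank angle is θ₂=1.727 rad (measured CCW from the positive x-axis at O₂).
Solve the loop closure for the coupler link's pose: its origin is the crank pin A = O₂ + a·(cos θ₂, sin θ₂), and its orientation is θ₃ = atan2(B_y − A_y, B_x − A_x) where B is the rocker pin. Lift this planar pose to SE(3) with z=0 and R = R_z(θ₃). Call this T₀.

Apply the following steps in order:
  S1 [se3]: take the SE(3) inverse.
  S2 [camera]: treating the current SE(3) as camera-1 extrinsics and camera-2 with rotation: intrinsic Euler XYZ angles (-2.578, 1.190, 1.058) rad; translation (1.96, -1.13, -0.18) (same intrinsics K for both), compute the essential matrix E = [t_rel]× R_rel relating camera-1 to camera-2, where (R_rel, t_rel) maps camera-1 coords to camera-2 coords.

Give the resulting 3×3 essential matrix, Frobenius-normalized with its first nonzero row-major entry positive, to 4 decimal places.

source (fourbar_fk): coupler pose = R=[0.8156 -0.5786 0.0000; 0.5786 0.8156 0.0000; 0.0000 0.0000 1.0000], t=(-0.1136, 0.7211, 0.0000)
after S1 (invert_se3): R=[0.8156 0.5786 0.0000; -0.5786 0.8156 0.0000; 0.0000 0.0000 1.0000], t=(-0.3246, -0.6539, 0.0000)
after S2 (essential): [0.0185 -0.4018 -0.1592; -0.3537 -0.5089 0.0839; 0.4542 -0.2031 -0.4174]

matrix = [0.0185 -0.4018 -0.1592; -0.3537 -0.5089 0.0839; 0.4542 -0.2031 -0.4174]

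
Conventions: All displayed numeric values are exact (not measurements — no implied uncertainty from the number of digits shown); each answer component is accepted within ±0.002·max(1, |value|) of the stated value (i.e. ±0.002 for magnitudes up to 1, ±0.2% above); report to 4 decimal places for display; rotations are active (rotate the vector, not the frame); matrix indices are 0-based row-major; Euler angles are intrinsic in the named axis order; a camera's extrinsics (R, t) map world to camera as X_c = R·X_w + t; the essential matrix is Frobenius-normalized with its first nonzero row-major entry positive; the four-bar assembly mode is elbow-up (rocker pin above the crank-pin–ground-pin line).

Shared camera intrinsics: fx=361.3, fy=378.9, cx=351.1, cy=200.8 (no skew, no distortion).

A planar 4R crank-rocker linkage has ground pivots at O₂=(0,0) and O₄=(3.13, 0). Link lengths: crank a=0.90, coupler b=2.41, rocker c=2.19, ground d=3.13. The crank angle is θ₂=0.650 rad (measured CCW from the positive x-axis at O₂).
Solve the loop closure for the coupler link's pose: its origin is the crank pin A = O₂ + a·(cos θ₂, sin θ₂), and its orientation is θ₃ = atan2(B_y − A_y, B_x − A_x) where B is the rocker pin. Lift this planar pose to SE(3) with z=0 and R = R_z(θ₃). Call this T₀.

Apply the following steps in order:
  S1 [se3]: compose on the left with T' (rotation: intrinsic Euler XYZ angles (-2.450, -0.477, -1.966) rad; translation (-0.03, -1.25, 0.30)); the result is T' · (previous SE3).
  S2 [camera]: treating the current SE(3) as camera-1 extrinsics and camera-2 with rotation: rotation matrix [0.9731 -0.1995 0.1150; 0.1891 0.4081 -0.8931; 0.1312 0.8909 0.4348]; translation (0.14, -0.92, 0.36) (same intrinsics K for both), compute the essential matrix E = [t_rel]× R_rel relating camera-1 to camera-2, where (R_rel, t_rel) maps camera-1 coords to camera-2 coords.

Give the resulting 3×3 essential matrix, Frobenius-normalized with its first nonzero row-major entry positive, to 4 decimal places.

matrix = [0.6532 0.1091 -0.2391; 0.0217 -0.2953 -0.2375; -0.0788 -0.4900 -0.3374]

source (fourbar_fk): coupler pose = R=[0.7599 -0.6500 0.0000; 0.6500 0.7599 0.0000; 0.0000 0.0000 1.0000], t=(0.7165, 0.5447, 0.0000)
after S1 (compose_se3): R=[0.2730 0.8454 -0.4591; 0.8229 0.0419 0.5666; 0.4982 -0.5325 -0.6843], t=(0.1715, -0.5128, 0.7752)
after S2 (essential): [0.6532 0.1091 -0.2391; 0.0217 -0.2953 -0.2375; -0.0788 -0.4900 -0.3374]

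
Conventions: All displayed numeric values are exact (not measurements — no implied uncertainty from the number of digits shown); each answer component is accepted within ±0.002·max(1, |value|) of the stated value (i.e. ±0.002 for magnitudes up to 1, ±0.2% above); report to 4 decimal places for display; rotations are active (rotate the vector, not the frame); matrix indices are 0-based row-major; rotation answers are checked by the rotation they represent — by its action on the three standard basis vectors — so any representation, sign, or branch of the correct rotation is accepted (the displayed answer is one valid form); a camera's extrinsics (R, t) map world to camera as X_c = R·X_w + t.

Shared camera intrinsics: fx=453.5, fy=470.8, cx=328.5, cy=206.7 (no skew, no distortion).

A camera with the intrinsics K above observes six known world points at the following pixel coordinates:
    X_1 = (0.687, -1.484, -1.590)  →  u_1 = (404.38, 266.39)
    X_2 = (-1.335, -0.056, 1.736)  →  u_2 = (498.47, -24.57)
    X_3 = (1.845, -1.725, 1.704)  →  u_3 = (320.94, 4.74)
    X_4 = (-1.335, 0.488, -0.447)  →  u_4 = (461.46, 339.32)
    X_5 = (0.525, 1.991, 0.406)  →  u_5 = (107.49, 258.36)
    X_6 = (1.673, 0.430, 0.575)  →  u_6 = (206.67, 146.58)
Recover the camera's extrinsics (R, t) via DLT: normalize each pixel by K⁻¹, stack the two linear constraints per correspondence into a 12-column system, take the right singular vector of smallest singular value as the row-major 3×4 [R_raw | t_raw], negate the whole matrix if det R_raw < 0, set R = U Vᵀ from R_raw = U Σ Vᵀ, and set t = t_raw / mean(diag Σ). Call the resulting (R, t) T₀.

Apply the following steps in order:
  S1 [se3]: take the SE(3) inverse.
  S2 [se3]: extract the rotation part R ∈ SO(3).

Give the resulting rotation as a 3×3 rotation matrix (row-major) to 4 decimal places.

rotation (matrix) = ((-0.7053, -0.1883, 0.6835), (-0.6933, 0.3843, -0.6096), (-0.1478, -0.9038, -0.4016))

source (pnp_recover): camera pose = R=[-0.7053 -0.6933 -0.1478; -0.1883 0.3843 -0.9038; 0.6835 -0.6096 -0.4016], t=(0.2600, 0.0501, 4.2000)
after S1 (invert_se3): R=[-0.7053 -0.1883 0.6835; -0.6933 0.3843 -0.6096; -0.1478 -0.9038 -0.4016], t=(-2.6777, 2.7214, 1.7703)
after S2 (rot_of_se3): [-0.7053 -0.1883 0.6835; -0.6933 0.3843 -0.6096; -0.1478 -0.9038 -0.4016]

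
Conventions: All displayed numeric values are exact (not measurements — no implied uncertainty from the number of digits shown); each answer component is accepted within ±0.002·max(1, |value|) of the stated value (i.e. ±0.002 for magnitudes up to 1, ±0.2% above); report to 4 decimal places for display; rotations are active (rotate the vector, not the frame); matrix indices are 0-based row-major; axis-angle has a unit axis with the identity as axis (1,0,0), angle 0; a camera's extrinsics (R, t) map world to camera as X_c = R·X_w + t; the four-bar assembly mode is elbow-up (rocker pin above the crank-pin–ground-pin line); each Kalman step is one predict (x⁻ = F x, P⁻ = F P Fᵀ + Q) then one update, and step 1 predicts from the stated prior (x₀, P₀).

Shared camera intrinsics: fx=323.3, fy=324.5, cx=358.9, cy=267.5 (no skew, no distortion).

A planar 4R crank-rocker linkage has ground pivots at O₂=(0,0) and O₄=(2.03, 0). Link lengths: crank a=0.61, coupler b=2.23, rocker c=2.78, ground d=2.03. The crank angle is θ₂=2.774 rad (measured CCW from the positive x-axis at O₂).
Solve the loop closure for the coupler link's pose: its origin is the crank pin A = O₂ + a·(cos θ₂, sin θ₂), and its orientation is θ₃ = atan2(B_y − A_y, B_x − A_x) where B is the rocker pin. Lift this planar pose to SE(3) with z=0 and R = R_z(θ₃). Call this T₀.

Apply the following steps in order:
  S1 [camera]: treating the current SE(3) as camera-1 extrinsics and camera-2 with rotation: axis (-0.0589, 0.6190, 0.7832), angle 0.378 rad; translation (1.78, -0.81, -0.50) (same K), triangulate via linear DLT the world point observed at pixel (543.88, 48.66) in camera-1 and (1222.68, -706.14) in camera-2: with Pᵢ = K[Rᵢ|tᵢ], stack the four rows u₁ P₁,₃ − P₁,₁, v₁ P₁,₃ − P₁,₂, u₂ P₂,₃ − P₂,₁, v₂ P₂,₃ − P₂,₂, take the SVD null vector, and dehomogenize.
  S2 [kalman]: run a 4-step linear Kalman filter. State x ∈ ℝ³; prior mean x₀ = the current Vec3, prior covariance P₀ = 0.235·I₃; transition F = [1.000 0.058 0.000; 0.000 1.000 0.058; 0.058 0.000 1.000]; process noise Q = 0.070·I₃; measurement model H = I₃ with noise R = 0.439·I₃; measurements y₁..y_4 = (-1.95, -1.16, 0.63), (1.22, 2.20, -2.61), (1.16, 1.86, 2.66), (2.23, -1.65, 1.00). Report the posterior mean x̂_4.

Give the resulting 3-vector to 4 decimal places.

result = (0.9161, -0.0627, 0.8496)

source (fourbar_fk): coupler pose = R=[0.4256 -0.9049 0.0000; 0.9049 0.4256 0.0000; 0.0000 0.0000 1.0000], t=(-0.5692, 0.2192, 0.0000)
after S1 (triangulate): (-0.4189, -1.6238, 1.2617)
after S2 (kf_track): (0.9161, -0.0627, 0.8496)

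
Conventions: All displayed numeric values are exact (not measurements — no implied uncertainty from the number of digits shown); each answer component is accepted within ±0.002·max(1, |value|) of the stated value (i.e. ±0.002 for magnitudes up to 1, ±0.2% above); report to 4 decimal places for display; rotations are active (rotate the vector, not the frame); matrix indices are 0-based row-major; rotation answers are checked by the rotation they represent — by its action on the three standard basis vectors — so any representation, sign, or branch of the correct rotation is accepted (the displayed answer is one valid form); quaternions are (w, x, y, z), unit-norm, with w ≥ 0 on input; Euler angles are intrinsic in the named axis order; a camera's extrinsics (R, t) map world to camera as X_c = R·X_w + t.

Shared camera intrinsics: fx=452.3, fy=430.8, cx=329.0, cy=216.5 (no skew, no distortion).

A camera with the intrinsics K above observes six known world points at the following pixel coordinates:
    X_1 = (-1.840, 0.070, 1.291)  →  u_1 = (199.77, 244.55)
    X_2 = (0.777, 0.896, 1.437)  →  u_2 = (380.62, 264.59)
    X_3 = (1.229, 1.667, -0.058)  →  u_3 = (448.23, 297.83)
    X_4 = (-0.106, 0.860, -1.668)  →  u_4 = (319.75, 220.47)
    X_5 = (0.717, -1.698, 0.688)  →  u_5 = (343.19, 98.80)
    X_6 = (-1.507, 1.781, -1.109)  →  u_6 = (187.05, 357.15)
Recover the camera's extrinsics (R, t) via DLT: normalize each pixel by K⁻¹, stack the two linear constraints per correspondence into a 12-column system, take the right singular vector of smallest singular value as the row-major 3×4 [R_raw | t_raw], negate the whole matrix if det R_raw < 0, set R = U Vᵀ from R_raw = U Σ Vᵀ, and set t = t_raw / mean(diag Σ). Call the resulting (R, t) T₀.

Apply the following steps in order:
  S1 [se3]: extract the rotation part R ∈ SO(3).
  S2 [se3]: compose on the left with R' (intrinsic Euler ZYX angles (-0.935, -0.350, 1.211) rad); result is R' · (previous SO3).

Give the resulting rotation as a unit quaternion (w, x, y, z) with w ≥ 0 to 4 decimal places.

source (pnp_recover): camera pose = R=[0.9803 0.1976 -0.0032; -0.1889 0.9417 0.2785; 0.0580 -0.2724 0.9604], t=(-0.1501, -0.3300, 5.6905)
after S1 (rot_of_se3): [0.9803 0.1976 -0.0032; -0.1889 0.9417 0.2785; 0.0580 -0.2724 0.9604]
after S2 (compose_so3): [0.4814 0.4222 -0.7681; -0.8558 0.4156 -0.3080; 0.1892 0.8056 0.5615]

rotation (quat) = (0.7840, 0.3551, -0.3053, -0.4075)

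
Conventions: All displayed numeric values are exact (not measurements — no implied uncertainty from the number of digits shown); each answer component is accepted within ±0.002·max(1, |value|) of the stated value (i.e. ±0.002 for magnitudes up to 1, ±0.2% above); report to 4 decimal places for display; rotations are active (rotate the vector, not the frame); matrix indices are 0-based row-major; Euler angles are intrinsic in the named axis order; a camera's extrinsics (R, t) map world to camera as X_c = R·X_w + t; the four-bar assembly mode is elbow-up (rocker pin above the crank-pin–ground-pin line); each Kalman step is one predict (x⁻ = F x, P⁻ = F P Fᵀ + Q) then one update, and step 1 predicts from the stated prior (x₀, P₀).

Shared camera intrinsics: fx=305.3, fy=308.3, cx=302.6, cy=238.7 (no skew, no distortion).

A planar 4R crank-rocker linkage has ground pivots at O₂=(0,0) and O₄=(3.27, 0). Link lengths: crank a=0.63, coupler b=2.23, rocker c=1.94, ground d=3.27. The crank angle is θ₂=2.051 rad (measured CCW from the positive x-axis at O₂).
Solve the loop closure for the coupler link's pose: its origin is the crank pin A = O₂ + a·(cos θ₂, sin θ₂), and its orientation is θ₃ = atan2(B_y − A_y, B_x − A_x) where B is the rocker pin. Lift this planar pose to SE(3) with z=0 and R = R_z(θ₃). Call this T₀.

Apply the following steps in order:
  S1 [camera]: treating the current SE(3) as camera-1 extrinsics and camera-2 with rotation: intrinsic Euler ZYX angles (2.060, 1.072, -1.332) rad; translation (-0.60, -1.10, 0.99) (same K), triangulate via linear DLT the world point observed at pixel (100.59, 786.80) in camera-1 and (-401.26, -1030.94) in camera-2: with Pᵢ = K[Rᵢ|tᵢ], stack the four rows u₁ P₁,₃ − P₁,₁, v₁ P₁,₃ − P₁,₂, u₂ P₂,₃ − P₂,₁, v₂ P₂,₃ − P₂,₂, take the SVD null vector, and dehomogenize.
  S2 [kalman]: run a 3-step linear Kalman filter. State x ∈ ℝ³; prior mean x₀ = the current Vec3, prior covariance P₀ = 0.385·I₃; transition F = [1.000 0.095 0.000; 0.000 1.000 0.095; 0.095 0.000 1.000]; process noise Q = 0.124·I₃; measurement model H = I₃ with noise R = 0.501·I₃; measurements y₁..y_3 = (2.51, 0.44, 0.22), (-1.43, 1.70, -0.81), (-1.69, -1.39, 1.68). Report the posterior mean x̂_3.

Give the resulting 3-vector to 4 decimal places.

source (fourbar_fk): coupler pose = R=[0.9454 -0.3260 0.0000; 0.3260 0.9454 0.0000; 0.0000 0.0000 1.0000], t=(-0.2910, 0.5587, 0.0000)
after S1 (triangulate): (0.0518, 1.0740, 0.8949)
after S2 (kf_track): (-0.5404, 0.1106, 0.6007)

result = (-0.5404, 0.1106, 0.6007)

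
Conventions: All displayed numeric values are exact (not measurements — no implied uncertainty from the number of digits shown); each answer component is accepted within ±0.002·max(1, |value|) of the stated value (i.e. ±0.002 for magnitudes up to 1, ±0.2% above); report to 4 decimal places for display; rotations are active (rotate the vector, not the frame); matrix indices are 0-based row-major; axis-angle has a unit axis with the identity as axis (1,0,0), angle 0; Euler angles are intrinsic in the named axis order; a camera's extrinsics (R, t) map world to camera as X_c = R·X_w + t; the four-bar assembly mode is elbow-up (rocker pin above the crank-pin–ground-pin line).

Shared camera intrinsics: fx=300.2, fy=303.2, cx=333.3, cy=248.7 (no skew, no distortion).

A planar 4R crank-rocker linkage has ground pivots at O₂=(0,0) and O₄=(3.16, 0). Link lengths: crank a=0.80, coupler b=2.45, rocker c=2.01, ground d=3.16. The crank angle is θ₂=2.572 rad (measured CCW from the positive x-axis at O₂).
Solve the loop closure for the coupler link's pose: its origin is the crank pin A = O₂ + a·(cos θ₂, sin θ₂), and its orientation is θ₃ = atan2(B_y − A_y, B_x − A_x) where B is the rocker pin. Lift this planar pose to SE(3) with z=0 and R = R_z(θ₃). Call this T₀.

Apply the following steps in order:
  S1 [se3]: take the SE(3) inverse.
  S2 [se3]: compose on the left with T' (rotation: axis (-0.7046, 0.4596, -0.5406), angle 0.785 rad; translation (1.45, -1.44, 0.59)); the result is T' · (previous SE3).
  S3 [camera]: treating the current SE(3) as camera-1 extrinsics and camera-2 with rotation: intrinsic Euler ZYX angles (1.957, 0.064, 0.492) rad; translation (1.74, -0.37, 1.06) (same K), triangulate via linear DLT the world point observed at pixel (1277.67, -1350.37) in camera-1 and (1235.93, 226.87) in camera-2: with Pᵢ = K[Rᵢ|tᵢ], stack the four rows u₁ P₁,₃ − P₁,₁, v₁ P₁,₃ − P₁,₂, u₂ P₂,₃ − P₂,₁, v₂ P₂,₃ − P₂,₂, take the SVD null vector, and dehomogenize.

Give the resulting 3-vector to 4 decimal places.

source (fourbar_fk): coupler pose = R=[0.9363 -0.3512 0.0000; 0.3512 0.9363 0.0000; 0.0000 0.0000 1.0000], t=(-0.6737, 0.4314, 0.0000)
after S1 (invert_se3): R=[0.9363 0.3512 0.0000; -0.3512 0.9363 0.0000; 0.0000 0.0000 1.0000], t=(0.4792, -0.6406, 0.0000)
after S2 (compose_se3): R=[0.6974 0.5685 0.4363; -0.7167 0.5527 0.4253; 0.0007 -0.6093 0.7929], t=(1.6746, -2.1613, 0.8533)
after S3 (triangulate): (0.4424, -0.1556, -0.5291)

result = (0.4424, -0.1556, -0.5291)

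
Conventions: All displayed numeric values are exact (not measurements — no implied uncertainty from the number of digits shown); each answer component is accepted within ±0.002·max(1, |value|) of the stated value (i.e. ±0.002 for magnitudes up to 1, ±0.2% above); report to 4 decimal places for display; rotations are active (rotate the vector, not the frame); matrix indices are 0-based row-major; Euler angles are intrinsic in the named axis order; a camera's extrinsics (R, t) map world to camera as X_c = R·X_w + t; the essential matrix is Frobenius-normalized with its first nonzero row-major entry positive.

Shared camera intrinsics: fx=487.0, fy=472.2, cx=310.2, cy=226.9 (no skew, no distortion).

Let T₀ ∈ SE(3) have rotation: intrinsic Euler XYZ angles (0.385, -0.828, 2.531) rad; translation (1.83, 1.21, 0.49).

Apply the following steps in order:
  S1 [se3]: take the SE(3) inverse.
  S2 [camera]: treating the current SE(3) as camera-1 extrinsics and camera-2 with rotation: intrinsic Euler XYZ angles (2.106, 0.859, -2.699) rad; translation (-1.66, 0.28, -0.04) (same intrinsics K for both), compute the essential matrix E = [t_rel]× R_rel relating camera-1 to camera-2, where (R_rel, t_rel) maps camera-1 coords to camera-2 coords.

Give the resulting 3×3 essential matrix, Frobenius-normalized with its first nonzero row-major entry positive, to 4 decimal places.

matrix = [0.5053 0.0936 -0.1157; -0.1233 0.6601 -0.2154; -0.4669 -0.0191 0.0828]

after S1 (invert_se3): R=[-0.5541 0.7580 -0.3440; -0.3878 -0.6007 -0.6991; -0.7366 -0.2540 0.6268], t=(0.2654, 1.7791, 1.3481)
after S2 (essential): [0.5053 0.0936 -0.1157; -0.1233 0.6601 -0.2154; -0.4669 -0.0191 0.0828]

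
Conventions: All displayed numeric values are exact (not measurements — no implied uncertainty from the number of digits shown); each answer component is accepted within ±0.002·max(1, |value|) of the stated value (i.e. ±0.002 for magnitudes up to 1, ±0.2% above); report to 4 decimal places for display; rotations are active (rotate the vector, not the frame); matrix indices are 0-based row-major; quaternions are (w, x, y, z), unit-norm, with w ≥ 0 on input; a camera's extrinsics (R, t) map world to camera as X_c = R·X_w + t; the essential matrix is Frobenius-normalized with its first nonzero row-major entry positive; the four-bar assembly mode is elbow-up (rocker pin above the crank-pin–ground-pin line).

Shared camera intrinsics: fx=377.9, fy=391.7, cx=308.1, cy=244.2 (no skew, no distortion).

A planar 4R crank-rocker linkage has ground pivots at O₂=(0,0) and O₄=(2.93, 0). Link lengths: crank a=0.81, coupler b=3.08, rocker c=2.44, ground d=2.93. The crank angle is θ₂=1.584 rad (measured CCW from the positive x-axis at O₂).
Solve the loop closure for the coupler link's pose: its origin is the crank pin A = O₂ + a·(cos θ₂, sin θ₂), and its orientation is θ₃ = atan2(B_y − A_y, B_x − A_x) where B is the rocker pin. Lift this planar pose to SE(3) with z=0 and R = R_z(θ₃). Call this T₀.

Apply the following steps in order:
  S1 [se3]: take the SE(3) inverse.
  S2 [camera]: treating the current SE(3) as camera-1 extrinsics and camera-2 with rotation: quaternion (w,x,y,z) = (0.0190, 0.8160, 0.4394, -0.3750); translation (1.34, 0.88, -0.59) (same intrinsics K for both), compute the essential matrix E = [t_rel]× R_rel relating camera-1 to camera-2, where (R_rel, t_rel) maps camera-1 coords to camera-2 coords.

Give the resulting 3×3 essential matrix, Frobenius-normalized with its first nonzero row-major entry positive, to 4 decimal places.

source (fourbar_fk): coupler pose = R=[0.8526 -0.5226 0.0000; 0.5226 0.8526 0.0000; 0.0000 0.0000 1.0000], t=(-0.0107, 0.8099, 0.0000)
after S1 (invert_se3): R=[0.8526 0.5226 0.0000; -0.5226 0.8526 0.0000; 0.0000 0.0000 1.0000], t=(-0.4142, -0.6961, 0.0000)
after S2 (essential): [0.0100 0.2344 0.1883; -0.2606 0.1705 -0.6224; -0.0954 0.6257 0.1565]

matrix = [0.0100 0.2344 0.1883; -0.2606 0.1705 -0.6224; -0.0954 0.6257 0.1565]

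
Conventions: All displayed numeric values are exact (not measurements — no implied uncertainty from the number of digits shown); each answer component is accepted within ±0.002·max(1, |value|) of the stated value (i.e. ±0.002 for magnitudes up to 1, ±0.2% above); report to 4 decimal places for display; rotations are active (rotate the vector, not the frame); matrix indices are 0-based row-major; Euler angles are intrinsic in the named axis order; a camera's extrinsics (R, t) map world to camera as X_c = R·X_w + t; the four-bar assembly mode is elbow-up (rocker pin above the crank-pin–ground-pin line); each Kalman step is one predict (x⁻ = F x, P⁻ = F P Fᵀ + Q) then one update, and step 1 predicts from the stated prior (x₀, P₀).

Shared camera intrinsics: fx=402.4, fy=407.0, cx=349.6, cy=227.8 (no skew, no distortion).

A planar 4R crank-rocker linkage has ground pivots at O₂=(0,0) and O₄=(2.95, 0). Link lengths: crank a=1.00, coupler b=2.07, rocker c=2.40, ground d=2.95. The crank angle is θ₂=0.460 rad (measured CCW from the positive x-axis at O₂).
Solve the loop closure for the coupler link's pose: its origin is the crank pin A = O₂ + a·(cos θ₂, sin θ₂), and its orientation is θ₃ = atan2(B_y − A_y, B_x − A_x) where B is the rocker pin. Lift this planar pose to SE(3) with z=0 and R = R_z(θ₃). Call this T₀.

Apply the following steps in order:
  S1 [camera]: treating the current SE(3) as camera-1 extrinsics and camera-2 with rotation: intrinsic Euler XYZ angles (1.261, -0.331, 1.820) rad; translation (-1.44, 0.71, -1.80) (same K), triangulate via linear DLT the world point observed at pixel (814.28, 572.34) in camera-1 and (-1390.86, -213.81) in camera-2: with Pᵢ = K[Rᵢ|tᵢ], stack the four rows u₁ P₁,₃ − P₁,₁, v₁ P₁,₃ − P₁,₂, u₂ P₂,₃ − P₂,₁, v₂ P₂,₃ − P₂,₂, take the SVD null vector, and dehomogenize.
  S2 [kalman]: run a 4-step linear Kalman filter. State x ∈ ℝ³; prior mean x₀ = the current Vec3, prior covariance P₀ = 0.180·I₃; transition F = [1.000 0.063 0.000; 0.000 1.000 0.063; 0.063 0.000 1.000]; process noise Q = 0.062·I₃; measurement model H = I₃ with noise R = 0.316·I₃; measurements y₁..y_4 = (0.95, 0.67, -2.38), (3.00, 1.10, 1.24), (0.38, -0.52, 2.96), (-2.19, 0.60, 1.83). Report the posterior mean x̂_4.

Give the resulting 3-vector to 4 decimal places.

source (fourbar_fk): coupler pose = R=[0.5292 -0.8485 0.0000; 0.8485 0.5292 0.0000; 0.0000 0.0000 1.0000], t=(0.8961, 0.4439, 0.0000)
after S1 (triangulate): (1.7158, -0.5014, 1.9307)
after S2 (kf_track): (0.1436, 0.3174, 1.6503)

result = (0.1436, 0.3174, 1.6503)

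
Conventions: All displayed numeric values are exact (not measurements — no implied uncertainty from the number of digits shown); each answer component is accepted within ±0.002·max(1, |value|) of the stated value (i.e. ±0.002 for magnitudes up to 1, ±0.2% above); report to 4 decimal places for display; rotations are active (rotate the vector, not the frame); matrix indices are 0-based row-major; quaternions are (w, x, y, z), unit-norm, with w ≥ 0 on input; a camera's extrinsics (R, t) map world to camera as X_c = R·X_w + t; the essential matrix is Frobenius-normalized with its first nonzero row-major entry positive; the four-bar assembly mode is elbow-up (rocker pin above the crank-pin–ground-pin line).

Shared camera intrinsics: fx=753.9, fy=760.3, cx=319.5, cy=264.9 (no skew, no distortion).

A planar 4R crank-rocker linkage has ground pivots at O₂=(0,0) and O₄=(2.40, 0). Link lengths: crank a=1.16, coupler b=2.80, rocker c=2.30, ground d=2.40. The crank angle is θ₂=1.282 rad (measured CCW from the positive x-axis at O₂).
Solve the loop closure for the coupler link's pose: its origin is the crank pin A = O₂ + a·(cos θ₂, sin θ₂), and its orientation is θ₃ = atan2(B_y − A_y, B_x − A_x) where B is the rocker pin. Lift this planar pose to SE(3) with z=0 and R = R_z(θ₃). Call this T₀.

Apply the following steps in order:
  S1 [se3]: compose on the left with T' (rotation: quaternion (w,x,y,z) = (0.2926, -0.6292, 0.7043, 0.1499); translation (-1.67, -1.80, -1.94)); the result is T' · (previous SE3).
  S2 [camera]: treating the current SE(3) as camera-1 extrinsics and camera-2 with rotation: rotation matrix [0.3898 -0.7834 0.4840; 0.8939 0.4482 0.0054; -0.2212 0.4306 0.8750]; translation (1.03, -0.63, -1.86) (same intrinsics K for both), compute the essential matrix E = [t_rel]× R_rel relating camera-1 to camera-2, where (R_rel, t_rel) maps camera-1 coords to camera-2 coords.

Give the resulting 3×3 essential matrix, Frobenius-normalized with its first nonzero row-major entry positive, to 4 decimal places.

source (fourbar_fk): coupler pose = R=[0.9141 -0.4054 0.0000; 0.4054 0.9141 0.0000; 0.0000 0.0000 1.0000], t=(0.3304, 1.1120, 0.0000)
after S1 (compose_se3): R=[-0.4287 -0.8753 0.2235; -0.6638 0.4730 0.5793; -0.6129 0.1000 -0.7838], t=(-2.7653, -1.8822, -2.3131)
after S2 (essential): [0.1255 0.6576 -0.2164; 0.1419 -0.0220 -0.2002; -0.3609 0.2579 0.4975]

matrix = [0.1255 0.6576 -0.2164; 0.1419 -0.0220 -0.2002; -0.3609 0.2579 0.4975]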